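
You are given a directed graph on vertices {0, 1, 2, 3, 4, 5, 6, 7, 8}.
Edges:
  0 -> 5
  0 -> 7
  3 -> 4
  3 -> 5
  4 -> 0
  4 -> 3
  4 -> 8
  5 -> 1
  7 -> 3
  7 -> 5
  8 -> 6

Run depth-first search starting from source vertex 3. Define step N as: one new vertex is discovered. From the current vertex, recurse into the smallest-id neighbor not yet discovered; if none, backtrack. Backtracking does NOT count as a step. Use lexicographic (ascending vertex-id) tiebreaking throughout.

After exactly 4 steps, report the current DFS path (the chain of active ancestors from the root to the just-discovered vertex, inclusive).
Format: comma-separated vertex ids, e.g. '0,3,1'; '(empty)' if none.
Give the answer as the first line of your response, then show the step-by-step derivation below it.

3,4,0,5

step 1: discover 3; path=3; order=3
step 2: discover 4; path=3>4; order=3,4
step 3: discover 0; path=3>4>0; order=3,4,0
step 4: discover 5; path=3>4>0>5; order=3,4,0,5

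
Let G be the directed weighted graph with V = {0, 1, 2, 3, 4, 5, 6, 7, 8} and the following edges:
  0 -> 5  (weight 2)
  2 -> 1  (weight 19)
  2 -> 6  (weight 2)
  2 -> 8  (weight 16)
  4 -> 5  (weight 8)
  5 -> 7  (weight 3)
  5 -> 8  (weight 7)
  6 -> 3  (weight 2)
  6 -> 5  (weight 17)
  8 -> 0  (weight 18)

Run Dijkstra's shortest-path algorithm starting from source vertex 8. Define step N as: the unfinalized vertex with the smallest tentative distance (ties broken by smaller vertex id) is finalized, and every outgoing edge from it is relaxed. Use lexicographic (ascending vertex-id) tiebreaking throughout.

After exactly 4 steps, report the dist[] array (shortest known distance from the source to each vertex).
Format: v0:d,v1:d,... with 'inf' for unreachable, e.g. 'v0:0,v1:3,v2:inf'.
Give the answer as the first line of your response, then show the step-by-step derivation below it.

v0:18,v1:inf,v2:inf,v3:inf,v4:inf,v5:20,v6:inf,v7:23,v8:0

step 1: dist = v0:18,v1:inf,v2:inf,v3:inf,v4:inf,v5:inf,v6:inf,v7:inf,v8:0
step 2: dist = v0:18,v1:inf,v2:inf,v3:inf,v4:inf,v5:20,v6:inf,v7:inf,v8:0
step 3: dist = v0:18,v1:inf,v2:inf,v3:inf,v4:inf,v5:20,v6:inf,v7:23,v8:0
step 4: dist = v0:18,v1:inf,v2:inf,v3:inf,v4:inf,v5:20,v6:inf,v7:23,v8:0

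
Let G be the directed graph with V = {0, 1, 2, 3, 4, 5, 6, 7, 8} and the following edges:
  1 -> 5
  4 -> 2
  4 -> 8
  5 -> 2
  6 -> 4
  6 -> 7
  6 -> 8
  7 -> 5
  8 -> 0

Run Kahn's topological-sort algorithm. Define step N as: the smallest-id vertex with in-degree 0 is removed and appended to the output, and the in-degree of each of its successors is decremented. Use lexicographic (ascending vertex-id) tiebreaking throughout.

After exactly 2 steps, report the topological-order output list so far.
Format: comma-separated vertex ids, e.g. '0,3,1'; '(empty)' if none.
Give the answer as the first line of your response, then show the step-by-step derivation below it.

1,3

step 1: output 1; order=[1]; indeg=(1,0,2,0,1,1,0,1,2)
step 2: output 3; order=[1,3]; indeg=(1,0,2,0,1,1,0,1,2)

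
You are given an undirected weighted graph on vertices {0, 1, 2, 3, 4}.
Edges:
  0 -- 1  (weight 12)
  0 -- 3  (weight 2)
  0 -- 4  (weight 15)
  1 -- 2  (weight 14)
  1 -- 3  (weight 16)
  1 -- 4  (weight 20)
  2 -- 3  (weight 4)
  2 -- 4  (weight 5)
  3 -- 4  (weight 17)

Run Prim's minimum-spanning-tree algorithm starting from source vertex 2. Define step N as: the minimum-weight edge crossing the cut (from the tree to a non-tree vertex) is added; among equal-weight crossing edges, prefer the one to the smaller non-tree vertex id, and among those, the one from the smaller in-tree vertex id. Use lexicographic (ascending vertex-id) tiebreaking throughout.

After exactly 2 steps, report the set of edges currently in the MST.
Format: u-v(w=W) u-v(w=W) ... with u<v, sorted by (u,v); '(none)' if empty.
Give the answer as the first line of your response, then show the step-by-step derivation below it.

0-3(w=2) 2-3(w=4)

step 1: add edge 2-3 (w=4); MST = {2-3(w=4)}
step 2: add edge 0-3 (w=2); MST = {0-3(w=2) 2-3(w=4)}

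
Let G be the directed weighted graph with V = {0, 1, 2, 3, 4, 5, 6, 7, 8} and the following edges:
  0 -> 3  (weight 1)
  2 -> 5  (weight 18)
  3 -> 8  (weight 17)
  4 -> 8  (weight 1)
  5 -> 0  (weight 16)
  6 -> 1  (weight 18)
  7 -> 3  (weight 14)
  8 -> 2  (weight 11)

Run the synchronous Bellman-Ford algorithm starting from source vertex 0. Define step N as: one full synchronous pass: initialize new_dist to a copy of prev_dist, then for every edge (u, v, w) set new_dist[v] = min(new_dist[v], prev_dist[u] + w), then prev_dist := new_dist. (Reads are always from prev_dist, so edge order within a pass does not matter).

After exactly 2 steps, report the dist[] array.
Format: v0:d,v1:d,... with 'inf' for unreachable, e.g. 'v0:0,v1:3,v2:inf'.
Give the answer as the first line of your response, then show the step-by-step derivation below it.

v0:0,v1:inf,v2:inf,v3:1,v4:inf,v5:inf,v6:inf,v7:inf,v8:18

step 1: dist = v0:0,v1:inf,v2:inf,v3:1,v4:inf,v5:inf,v6:inf,v7:inf,v8:inf
step 2: dist = v0:0,v1:inf,v2:inf,v3:1,v4:inf,v5:inf,v6:inf,v7:inf,v8:18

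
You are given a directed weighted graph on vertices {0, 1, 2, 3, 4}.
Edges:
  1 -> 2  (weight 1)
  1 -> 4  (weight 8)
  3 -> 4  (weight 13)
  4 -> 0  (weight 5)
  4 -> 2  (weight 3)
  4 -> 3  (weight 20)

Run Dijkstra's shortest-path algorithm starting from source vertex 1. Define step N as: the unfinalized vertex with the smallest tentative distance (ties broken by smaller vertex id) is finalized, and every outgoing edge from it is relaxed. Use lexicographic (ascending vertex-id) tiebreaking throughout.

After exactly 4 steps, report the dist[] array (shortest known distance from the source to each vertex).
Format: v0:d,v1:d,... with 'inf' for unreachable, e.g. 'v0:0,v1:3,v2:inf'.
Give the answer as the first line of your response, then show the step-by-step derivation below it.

v0:13,v1:0,v2:1,v3:28,v4:8

step 1: dist = v0:inf,v1:0,v2:1,v3:inf,v4:8
step 2: dist = v0:inf,v1:0,v2:1,v3:inf,v4:8
step 3: dist = v0:13,v1:0,v2:1,v3:28,v4:8
step 4: dist = v0:13,v1:0,v2:1,v3:28,v4:8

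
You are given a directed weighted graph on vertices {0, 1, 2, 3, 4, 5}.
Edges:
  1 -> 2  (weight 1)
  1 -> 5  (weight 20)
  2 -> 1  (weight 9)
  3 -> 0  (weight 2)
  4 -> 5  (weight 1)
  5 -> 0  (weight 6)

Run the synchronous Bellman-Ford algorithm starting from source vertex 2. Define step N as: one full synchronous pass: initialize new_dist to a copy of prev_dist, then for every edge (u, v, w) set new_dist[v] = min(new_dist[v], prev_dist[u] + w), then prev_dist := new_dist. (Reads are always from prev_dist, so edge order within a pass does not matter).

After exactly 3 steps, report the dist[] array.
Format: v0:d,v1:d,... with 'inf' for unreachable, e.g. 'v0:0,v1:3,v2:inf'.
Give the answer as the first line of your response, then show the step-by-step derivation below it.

v0:35,v1:9,v2:0,v3:inf,v4:inf,v5:29

step 1: dist = v0:inf,v1:9,v2:0,v3:inf,v4:inf,v5:inf
step 2: dist = v0:inf,v1:9,v2:0,v3:inf,v4:inf,v5:29
step 3: dist = v0:35,v1:9,v2:0,v3:inf,v4:inf,v5:29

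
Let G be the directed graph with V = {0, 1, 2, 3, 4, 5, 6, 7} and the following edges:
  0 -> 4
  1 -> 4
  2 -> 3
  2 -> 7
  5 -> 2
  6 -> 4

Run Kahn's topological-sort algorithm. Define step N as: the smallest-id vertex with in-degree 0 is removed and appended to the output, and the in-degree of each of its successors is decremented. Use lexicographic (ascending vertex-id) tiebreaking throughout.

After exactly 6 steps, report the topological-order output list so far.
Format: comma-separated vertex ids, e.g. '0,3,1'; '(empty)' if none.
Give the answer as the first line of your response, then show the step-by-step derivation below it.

0,1,5,2,3,6

step 1: output 0; order=[0]; indeg=(0,0,1,1,2,0,0,1)
step 2: output 1; order=[0,1]; indeg=(0,0,1,1,1,0,0,1)
step 3: output 5; order=[0,1,5]; indeg=(0,0,0,1,1,0,0,1)
step 4: output 2; order=[0,1,5,2]; indeg=(0,0,0,0,1,0,0,0)
step 5: output 3; order=[0,1,5,2,3]; indeg=(0,0,0,0,1,0,0,0)
step 6: output 6; order=[0,1,5,2,3,6]; indeg=(0,0,0,0,0,0,0,0)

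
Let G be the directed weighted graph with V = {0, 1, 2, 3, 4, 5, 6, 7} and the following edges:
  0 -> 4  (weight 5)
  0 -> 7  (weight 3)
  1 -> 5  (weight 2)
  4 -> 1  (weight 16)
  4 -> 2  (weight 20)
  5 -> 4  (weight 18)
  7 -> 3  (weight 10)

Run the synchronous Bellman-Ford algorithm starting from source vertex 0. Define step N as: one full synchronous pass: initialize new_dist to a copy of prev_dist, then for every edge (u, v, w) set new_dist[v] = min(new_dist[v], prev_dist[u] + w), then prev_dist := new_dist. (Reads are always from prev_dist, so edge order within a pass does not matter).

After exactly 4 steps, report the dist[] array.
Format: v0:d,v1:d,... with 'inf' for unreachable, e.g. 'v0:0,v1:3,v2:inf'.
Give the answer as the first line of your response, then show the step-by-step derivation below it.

v0:0,v1:21,v2:25,v3:13,v4:5,v5:23,v6:inf,v7:3

step 1: dist = v0:0,v1:inf,v2:inf,v3:inf,v4:5,v5:inf,v6:inf,v7:3
step 2: dist = v0:0,v1:21,v2:25,v3:13,v4:5,v5:inf,v6:inf,v7:3
step 3: dist = v0:0,v1:21,v2:25,v3:13,v4:5,v5:23,v6:inf,v7:3
step 4: dist = v0:0,v1:21,v2:25,v3:13,v4:5,v5:23,v6:inf,v7:3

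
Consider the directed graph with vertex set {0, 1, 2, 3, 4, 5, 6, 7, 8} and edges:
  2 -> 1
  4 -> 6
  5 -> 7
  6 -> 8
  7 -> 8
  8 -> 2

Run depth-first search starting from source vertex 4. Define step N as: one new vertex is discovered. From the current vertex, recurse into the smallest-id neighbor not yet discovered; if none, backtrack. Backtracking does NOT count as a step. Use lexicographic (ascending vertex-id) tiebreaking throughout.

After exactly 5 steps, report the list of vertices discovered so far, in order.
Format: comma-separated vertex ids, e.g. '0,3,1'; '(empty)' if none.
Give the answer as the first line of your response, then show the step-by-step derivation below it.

4,6,8,2,1

step 1: discover 4; path=4; order=4
step 2: discover 6; path=4>6; order=4,6
step 3: discover 8; path=4>6>8; order=4,6,8
step 4: discover 2; path=4>6>8>2; order=4,6,8,2
step 5: discover 1; path=4>6>8>2>1; order=4,6,8,2,1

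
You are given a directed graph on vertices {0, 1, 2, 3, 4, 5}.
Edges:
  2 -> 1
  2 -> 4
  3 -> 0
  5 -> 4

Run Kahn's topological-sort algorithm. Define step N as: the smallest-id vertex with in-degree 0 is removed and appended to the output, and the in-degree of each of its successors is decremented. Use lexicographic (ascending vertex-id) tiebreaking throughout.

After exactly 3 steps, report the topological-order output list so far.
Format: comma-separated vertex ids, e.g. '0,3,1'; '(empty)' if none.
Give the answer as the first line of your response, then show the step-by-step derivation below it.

2,1,3

step 1: output 2; order=[2]; indeg=(1,0,0,0,1,0)
step 2: output 1; order=[2,1]; indeg=(1,0,0,0,1,0)
step 3: output 3; order=[2,1,3]; indeg=(0,0,0,0,1,0)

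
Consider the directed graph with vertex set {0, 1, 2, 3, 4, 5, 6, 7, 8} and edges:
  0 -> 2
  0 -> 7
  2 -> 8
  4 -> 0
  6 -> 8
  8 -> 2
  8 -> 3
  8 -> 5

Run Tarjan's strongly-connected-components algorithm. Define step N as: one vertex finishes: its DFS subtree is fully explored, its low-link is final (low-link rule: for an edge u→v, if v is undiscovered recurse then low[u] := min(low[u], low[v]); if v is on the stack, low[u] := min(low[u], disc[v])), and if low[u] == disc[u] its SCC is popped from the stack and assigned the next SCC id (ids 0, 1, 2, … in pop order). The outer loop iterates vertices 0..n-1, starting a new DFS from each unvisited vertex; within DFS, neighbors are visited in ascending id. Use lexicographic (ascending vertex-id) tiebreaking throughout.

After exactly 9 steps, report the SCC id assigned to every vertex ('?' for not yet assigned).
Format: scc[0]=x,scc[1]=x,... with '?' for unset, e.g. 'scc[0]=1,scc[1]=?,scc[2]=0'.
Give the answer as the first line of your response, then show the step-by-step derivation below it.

scc[0]=4,scc[1]=5,scc[2]=2,scc[3]=0,scc[4]=6,scc[5]=1,scc[6]=7,scc[7]=3,scc[8]=2

step 1: low=(low[0]=0,low[1]=?,low[2]=1,low[3]=3,low[4]=?,low[5]=?,low[6]=?,low[7]=?,low[8]=1); scc=(scc[0]=?,scc[1]=?,scc[2]=?,scc[3]=0,scc[4]=?,scc[5]=?,scc[6]=?,scc[7]=?,scc[8]=?)
step 2: low=(low[0]=0,low[1]=?,low[2]=1,low[3]=3,low[4]=?,low[5]=4,low[6]=?,low[7]=?,low[8]=1); scc=(scc[0]=?,scc[1]=?,scc[2]=?,scc[3]=0,scc[4]=?,scc[5]=1,scc[6]=?,scc[7]=?,scc[8]=?)
step 3: low=(low[0]=0,low[1]=?,low[2]=1,low[3]=3,low[4]=?,low[5]=4,low[6]=?,low[7]=?,low[8]=1); scc=(scc[0]=?,scc[1]=?,scc[2]=?,scc[3]=0,scc[4]=?,scc[5]=1,scc[6]=?,scc[7]=?,scc[8]=?)
step 4: low=(low[0]=0,low[1]=?,low[2]=1,low[3]=3,low[4]=?,low[5]=4,low[6]=?,low[7]=?,low[8]=1); scc=(scc[0]=?,scc[1]=?,scc[2]=2,scc[3]=0,scc[4]=?,scc[5]=1,scc[6]=?,scc[7]=?,scc[8]=2)
step 5: low=(low[0]=0,low[1]=?,low[2]=1,low[3]=3,low[4]=?,low[5]=4,low[6]=?,low[7]=5,low[8]=1); scc=(scc[0]=?,scc[1]=?,scc[2]=2,scc[3]=0,scc[4]=?,scc[5]=1,scc[6]=?,scc[7]=3,scc[8]=2)
step 6: low=(low[0]=0,low[1]=?,low[2]=1,low[3]=3,low[4]=?,low[5]=4,low[6]=?,low[7]=5,low[8]=1); scc=(scc[0]=4,scc[1]=?,scc[2]=2,scc[3]=0,scc[4]=?,scc[5]=1,scc[6]=?,scc[7]=3,scc[8]=2)
step 7: low=(low[0]=0,low[1]=6,low[2]=1,low[3]=3,low[4]=?,low[5]=4,low[6]=?,low[7]=5,low[8]=1); scc=(scc[0]=4,scc[1]=5,scc[2]=2,scc[3]=0,scc[4]=?,scc[5]=1,scc[6]=?,scc[7]=3,scc[8]=2)
step 8: low=(low[0]=0,low[1]=6,low[2]=1,low[3]=3,low[4]=7,low[5]=4,low[6]=?,low[7]=5,low[8]=1); scc=(scc[0]=4,scc[1]=5,scc[2]=2,scc[3]=0,scc[4]=6,scc[5]=1,scc[6]=?,scc[7]=3,scc[8]=2)
step 9: low=(low[0]=0,low[1]=6,low[2]=1,low[3]=3,low[4]=7,low[5]=4,low[6]=8,low[7]=5,low[8]=1); scc=(scc[0]=4,scc[1]=5,scc[2]=2,scc[3]=0,scc[4]=6,scc[5]=1,scc[6]=7,scc[7]=3,scc[8]=2)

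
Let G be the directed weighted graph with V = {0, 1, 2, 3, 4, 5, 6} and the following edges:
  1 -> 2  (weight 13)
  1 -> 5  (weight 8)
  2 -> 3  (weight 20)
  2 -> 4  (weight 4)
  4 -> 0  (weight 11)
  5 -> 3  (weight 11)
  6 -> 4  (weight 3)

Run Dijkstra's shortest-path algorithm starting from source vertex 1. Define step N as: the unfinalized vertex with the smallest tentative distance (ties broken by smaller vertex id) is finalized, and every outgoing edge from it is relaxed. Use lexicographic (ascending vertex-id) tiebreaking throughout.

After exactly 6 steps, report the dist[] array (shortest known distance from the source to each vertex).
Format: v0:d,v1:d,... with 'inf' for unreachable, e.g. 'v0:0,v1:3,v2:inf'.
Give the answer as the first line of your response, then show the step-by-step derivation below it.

v0:28,v1:0,v2:13,v3:19,v4:17,v5:8,v6:inf

step 1: dist = v0:inf,v1:0,v2:13,v3:inf,v4:inf,v5:8,v6:inf
step 2: dist = v0:inf,v1:0,v2:13,v3:19,v4:inf,v5:8,v6:inf
step 3: dist = v0:inf,v1:0,v2:13,v3:19,v4:17,v5:8,v6:inf
step 4: dist = v0:28,v1:0,v2:13,v3:19,v4:17,v5:8,v6:inf
step 5: dist = v0:28,v1:0,v2:13,v3:19,v4:17,v5:8,v6:inf
step 6: dist = v0:28,v1:0,v2:13,v3:19,v4:17,v5:8,v6:inf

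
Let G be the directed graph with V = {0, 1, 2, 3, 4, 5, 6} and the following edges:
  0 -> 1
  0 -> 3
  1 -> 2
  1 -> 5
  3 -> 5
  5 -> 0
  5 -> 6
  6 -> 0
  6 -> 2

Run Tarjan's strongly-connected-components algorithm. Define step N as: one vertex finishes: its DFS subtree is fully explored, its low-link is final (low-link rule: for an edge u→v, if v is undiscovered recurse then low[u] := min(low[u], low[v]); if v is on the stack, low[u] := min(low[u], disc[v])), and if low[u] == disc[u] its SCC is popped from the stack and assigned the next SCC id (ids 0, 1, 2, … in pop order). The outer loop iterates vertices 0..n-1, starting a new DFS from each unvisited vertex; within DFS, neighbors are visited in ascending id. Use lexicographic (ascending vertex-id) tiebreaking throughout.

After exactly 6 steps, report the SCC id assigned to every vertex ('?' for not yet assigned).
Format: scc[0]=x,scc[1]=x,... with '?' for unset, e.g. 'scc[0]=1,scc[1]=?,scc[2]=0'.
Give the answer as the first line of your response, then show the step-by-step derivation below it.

scc[0]=1,scc[1]=1,scc[2]=0,scc[3]=1,scc[4]=?,scc[5]=1,scc[6]=1

step 1: low=(low[0]=0,low[1]=1,low[2]=2,low[3]=?,low[4]=?,low[5]=?,low[6]=?); scc=(scc[0]=?,scc[1]=?,scc[2]=0,scc[3]=?,scc[4]=?,scc[5]=?,scc[6]=?)
step 2: low=(low[0]=0,low[1]=1,low[2]=2,low[3]=?,low[4]=?,low[5]=0,low[6]=0); scc=(scc[0]=?,scc[1]=?,scc[2]=0,scc[3]=?,scc[4]=?,scc[5]=?,scc[6]=?)
step 3: low=(low[0]=0,low[1]=1,low[2]=2,low[3]=?,low[4]=?,low[5]=0,low[6]=0); scc=(scc[0]=?,scc[1]=?,scc[2]=0,scc[3]=?,scc[4]=?,scc[5]=?,scc[6]=?)
step 4: low=(low[0]=0,low[1]=0,low[2]=2,low[3]=?,low[4]=?,low[5]=0,low[6]=0); scc=(scc[0]=?,scc[1]=?,scc[2]=0,scc[3]=?,scc[4]=?,scc[5]=?,scc[6]=?)
step 5: low=(low[0]=0,low[1]=0,low[2]=2,low[3]=3,low[4]=?,low[5]=0,low[6]=0); scc=(scc[0]=?,scc[1]=?,scc[2]=0,scc[3]=?,scc[4]=?,scc[5]=?,scc[6]=?)
step 6: low=(low[0]=0,low[1]=0,low[2]=2,low[3]=3,low[4]=?,low[5]=0,low[6]=0); scc=(scc[0]=1,scc[1]=1,scc[2]=0,scc[3]=1,scc[4]=?,scc[5]=1,scc[6]=1)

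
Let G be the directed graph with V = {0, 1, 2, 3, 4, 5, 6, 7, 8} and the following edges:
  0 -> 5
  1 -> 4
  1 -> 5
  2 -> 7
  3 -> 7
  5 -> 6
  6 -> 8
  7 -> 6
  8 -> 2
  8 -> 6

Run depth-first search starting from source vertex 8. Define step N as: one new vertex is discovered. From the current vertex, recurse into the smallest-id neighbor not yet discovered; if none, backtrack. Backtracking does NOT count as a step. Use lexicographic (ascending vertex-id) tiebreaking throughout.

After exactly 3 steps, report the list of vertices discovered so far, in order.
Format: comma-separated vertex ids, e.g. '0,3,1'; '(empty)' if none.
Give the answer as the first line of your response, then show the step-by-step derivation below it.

8,2,7

step 1: discover 8; path=8; order=8
step 2: discover 2; path=8>2; order=8,2
step 3: discover 7; path=8>2>7; order=8,2,7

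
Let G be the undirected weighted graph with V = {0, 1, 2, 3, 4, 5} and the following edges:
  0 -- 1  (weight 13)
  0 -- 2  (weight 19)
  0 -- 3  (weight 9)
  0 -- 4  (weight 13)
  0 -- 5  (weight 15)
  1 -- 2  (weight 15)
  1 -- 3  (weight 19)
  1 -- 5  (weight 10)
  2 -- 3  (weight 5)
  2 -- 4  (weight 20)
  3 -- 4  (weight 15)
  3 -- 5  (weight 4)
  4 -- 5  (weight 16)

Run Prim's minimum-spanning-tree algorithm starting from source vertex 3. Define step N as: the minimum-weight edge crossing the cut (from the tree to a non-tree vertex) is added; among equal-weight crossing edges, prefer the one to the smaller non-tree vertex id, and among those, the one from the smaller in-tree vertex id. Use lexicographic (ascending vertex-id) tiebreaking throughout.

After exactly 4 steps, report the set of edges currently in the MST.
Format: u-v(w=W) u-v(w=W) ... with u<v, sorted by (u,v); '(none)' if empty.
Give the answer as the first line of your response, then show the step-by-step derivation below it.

0-3(w=9) 1-5(w=10) 2-3(w=5) 3-5(w=4)

step 1: add edge 3-5 (w=4); MST = {3-5(w=4)}
step 2: add edge 2-3 (w=5); MST = {2-3(w=5) 3-5(w=4)}
step 3: add edge 0-3 (w=9); MST = {0-3(w=9) 2-3(w=5) 3-5(w=4)}
step 4: add edge 1-5 (w=10); MST = {0-3(w=9) 1-5(w=10) 2-3(w=5) 3-5(w=4)}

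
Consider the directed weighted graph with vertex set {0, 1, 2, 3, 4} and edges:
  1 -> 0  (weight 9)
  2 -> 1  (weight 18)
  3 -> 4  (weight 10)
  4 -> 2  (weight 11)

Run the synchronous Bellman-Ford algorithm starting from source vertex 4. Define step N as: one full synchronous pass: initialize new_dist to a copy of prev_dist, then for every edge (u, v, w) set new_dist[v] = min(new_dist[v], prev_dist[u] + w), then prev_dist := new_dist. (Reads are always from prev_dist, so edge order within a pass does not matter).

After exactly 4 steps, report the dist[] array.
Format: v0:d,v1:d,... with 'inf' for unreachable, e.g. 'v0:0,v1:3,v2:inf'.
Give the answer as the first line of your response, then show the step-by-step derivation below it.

v0:38,v1:29,v2:11,v3:inf,v4:0

step 1: dist = v0:inf,v1:inf,v2:11,v3:inf,v4:0
step 2: dist = v0:inf,v1:29,v2:11,v3:inf,v4:0
step 3: dist = v0:38,v1:29,v2:11,v3:inf,v4:0
step 4: dist = v0:38,v1:29,v2:11,v3:inf,v4:0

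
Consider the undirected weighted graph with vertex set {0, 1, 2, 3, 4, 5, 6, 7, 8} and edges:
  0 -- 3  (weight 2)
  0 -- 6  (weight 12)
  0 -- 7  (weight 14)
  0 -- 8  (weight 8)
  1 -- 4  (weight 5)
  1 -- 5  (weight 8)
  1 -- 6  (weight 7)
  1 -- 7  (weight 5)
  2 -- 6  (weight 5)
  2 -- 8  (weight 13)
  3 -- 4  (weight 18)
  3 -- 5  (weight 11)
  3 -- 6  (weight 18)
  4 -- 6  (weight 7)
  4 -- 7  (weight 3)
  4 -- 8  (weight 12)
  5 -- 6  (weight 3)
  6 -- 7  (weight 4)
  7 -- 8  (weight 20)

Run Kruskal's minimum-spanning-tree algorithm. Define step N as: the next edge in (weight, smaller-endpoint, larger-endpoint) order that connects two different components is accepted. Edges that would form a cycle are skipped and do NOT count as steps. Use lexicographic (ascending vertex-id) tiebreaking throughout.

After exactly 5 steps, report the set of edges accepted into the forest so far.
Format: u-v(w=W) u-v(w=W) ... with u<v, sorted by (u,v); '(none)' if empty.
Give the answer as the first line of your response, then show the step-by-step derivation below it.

0-3(w=2) 1-4(w=5) 4-7(w=3) 5-6(w=3) 6-7(w=4)

step 1: add edge 0-3 (w=2); MST = {0-3(w=2)}
step 2: add edge 4-7 (w=3); MST = {0-3(w=2) 4-7(w=3)}
step 3: add edge 5-6 (w=3); MST = {0-3(w=2) 4-7(w=3) 5-6(w=3)}
step 4: add edge 6-7 (w=4); MST = {0-3(w=2) 4-7(w=3) 5-6(w=3) 6-7(w=4)}
step 5: add edge 1-4 (w=5); MST = {0-3(w=2) 1-4(w=5) 4-7(w=3) 5-6(w=3) 6-7(w=4)}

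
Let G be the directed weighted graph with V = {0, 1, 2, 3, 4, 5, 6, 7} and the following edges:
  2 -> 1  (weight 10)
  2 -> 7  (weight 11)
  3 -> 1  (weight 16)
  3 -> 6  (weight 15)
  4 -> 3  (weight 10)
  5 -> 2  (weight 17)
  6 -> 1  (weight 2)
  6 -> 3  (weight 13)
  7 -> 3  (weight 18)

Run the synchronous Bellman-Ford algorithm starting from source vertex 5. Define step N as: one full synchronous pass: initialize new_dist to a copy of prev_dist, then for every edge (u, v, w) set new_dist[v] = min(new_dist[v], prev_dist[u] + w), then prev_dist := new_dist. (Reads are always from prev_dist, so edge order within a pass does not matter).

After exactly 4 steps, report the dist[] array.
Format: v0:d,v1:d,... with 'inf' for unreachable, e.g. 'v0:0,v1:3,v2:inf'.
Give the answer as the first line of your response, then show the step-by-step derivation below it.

v0:inf,v1:27,v2:17,v3:46,v4:inf,v5:0,v6:61,v7:28

step 1: dist = v0:inf,v1:inf,v2:17,v3:inf,v4:inf,v5:0,v6:inf,v7:inf
step 2: dist = v0:inf,v1:27,v2:17,v3:inf,v4:inf,v5:0,v6:inf,v7:28
step 3: dist = v0:inf,v1:27,v2:17,v3:46,v4:inf,v5:0,v6:inf,v7:28
step 4: dist = v0:inf,v1:27,v2:17,v3:46,v4:inf,v5:0,v6:61,v7:28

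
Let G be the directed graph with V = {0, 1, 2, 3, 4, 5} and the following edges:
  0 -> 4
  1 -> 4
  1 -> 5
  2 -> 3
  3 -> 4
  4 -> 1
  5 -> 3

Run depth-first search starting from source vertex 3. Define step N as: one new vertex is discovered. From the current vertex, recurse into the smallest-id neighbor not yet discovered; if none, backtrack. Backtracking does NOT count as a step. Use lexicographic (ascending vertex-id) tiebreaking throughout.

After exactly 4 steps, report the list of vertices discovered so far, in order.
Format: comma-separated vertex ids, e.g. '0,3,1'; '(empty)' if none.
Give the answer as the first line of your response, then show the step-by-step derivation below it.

3,4,1,5

step 1: discover 3; path=3; order=3
step 2: discover 4; path=3>4; order=3,4
step 3: discover 1; path=3>4>1; order=3,4,1
step 4: discover 5; path=3>4>1>5; order=3,4,1,5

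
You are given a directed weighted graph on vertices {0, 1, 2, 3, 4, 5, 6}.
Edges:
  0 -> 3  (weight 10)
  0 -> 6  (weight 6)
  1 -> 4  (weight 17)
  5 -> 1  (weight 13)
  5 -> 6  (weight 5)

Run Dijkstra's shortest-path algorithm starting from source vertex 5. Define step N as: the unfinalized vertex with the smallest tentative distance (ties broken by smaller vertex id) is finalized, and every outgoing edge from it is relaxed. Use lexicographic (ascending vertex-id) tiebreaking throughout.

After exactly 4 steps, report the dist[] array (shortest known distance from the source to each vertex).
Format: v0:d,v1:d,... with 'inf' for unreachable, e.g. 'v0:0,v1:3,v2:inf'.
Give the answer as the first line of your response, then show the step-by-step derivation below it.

v0:inf,v1:13,v2:inf,v3:inf,v4:30,v5:0,v6:5

step 1: dist = v0:inf,v1:13,v2:inf,v3:inf,v4:inf,v5:0,v6:5
step 2: dist = v0:inf,v1:13,v2:inf,v3:inf,v4:inf,v5:0,v6:5
step 3: dist = v0:inf,v1:13,v2:inf,v3:inf,v4:30,v5:0,v6:5
step 4: dist = v0:inf,v1:13,v2:inf,v3:inf,v4:30,v5:0,v6:5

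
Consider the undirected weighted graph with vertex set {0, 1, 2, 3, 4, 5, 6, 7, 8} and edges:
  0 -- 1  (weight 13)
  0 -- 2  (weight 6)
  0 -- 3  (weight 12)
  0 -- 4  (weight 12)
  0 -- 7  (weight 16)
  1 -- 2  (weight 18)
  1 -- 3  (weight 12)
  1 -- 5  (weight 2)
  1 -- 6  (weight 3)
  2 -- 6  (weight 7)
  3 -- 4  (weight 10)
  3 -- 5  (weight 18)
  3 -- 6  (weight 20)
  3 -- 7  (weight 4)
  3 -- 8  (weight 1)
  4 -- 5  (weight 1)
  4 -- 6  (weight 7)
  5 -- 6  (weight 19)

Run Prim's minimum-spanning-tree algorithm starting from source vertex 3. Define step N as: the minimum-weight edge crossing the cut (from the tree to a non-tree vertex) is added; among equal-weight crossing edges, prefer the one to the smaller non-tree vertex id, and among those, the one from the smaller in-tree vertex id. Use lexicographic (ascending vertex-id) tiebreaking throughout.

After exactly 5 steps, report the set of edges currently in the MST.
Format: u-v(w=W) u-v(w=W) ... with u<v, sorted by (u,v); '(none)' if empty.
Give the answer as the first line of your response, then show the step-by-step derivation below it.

1-5(w=2) 3-4(w=10) 3-7(w=4) 3-8(w=1) 4-5(w=1)

step 1: add edge 3-8 (w=1); MST = {3-8(w=1)}
step 2: add edge 3-7 (w=4); MST = {3-7(w=4) 3-8(w=1)}
step 3: add edge 3-4 (w=10); MST = {3-4(w=10) 3-7(w=4) 3-8(w=1)}
step 4: add edge 4-5 (w=1); MST = {3-4(w=10) 3-7(w=4) 3-8(w=1) 4-5(w=1)}
step 5: add edge 1-5 (w=2); MST = {1-5(w=2) 3-4(w=10) 3-7(w=4) 3-8(w=1) 4-5(w=1)}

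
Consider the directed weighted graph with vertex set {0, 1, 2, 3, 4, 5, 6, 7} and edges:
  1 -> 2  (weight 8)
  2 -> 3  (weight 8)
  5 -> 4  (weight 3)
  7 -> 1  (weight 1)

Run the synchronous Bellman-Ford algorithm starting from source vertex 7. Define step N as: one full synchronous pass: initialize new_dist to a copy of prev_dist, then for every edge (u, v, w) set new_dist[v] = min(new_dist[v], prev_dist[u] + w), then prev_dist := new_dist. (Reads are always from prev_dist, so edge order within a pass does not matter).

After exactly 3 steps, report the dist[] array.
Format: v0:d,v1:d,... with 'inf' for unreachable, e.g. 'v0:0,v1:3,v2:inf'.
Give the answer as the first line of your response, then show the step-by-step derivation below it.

v0:inf,v1:1,v2:9,v3:17,v4:inf,v5:inf,v6:inf,v7:0

step 1: dist = v0:inf,v1:1,v2:inf,v3:inf,v4:inf,v5:inf,v6:inf,v7:0
step 2: dist = v0:inf,v1:1,v2:9,v3:inf,v4:inf,v5:inf,v6:inf,v7:0
step 3: dist = v0:inf,v1:1,v2:9,v3:17,v4:inf,v5:inf,v6:inf,v7:0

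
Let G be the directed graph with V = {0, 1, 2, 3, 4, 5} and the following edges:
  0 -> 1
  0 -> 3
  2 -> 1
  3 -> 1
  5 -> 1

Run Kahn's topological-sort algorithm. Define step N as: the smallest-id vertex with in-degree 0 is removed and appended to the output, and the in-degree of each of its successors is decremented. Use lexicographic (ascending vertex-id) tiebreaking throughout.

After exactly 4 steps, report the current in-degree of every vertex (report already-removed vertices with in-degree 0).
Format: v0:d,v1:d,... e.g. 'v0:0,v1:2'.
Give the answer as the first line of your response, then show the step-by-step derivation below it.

v0:0,v1:1,v2:0,v3:0,v4:0,v5:0

step 1: output 0; order=[0]; indeg=(0,3,0,0,0,0)
step 2: output 2; order=[0,2]; indeg=(0,2,0,0,0,0)
step 3: output 3; order=[0,2,3]; indeg=(0,1,0,0,0,0)
step 4: output 4; order=[0,2,3,4]; indeg=(0,1,0,0,0,0)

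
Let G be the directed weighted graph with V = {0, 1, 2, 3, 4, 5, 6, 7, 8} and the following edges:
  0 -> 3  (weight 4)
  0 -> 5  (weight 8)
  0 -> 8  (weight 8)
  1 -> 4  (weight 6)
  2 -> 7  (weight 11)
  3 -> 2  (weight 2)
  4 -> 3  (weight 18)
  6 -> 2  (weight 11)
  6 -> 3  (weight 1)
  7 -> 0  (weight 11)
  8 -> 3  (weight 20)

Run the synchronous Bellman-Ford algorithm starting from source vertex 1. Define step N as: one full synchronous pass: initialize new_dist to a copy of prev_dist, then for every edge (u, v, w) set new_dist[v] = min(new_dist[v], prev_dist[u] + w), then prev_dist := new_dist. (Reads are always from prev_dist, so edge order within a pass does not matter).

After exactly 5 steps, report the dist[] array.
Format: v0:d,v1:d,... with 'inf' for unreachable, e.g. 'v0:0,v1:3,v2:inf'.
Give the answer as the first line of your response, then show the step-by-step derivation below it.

v0:48,v1:0,v2:26,v3:24,v4:6,v5:inf,v6:inf,v7:37,v8:inf

step 1: dist = v0:inf,v1:0,v2:inf,v3:inf,v4:6,v5:inf,v6:inf,v7:inf,v8:inf
step 2: dist = v0:inf,v1:0,v2:inf,v3:24,v4:6,v5:inf,v6:inf,v7:inf,v8:inf
step 3: dist = v0:inf,v1:0,v2:26,v3:24,v4:6,v5:inf,v6:inf,v7:inf,v8:inf
step 4: dist = v0:inf,v1:0,v2:26,v3:24,v4:6,v5:inf,v6:inf,v7:37,v8:inf
step 5: dist = v0:48,v1:0,v2:26,v3:24,v4:6,v5:inf,v6:inf,v7:37,v8:inf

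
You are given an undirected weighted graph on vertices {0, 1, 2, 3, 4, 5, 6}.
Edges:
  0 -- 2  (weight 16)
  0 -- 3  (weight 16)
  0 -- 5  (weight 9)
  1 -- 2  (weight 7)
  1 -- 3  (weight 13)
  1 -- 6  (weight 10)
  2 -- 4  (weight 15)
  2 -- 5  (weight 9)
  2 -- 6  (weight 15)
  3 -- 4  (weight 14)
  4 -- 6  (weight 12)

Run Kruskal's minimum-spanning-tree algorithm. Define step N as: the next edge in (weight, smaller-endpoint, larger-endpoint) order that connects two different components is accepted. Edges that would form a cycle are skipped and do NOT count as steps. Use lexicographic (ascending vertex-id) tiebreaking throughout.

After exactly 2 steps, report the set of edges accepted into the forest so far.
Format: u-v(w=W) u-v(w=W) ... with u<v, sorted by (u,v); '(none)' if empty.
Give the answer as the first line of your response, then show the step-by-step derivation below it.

0-5(w=9) 1-2(w=7)

step 1: add edge 1-2 (w=7); MST = {1-2(w=7)}
step 2: add edge 0-5 (w=9); MST = {0-5(w=9) 1-2(w=7)}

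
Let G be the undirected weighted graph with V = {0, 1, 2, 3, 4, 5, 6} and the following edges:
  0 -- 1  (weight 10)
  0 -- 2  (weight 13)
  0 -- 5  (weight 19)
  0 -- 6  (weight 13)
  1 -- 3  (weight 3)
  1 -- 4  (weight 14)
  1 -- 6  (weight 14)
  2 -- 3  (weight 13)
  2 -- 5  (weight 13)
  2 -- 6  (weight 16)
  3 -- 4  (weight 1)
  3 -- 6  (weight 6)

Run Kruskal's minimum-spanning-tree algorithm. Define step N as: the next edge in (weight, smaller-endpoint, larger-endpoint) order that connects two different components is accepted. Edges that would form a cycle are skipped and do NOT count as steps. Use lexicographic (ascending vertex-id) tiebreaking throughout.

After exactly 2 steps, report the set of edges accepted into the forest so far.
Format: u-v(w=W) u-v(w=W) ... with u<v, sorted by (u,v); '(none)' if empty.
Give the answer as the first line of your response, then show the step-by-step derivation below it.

1-3(w=3) 3-4(w=1)

step 1: add edge 3-4 (w=1); MST = {3-4(w=1)}
step 2: add edge 1-3 (w=3); MST = {1-3(w=3) 3-4(w=1)}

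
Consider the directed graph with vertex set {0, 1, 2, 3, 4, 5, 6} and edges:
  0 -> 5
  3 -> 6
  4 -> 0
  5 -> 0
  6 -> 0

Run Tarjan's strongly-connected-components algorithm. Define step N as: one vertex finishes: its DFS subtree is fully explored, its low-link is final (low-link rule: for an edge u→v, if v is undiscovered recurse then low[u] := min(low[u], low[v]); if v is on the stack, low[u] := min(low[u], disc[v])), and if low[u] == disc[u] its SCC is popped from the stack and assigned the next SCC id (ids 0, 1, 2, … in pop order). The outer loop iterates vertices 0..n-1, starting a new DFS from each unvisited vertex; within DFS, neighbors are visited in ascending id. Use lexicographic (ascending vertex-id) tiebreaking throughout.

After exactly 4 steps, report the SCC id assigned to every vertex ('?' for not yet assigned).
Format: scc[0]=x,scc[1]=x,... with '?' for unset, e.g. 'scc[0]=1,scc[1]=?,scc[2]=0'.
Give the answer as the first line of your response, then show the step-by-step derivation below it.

scc[0]=0,scc[1]=1,scc[2]=2,scc[3]=?,scc[4]=?,scc[5]=0,scc[6]=?

step 1: low=(low[0]=0,low[1]=?,low[2]=?,low[3]=?,low[4]=?,low[5]=0,low[6]=?); scc=(scc[0]=?,scc[1]=?,scc[2]=?,scc[3]=?,scc[4]=?,scc[5]=?,scc[6]=?)
step 2: low=(low[0]=0,low[1]=?,low[2]=?,low[3]=?,low[4]=?,low[5]=0,low[6]=?); scc=(scc[0]=0,scc[1]=?,scc[2]=?,scc[3]=?,scc[4]=?,scc[5]=0,scc[6]=?)
step 3: low=(low[0]=0,low[1]=2,low[2]=?,low[3]=?,low[4]=?,low[5]=0,low[6]=?); scc=(scc[0]=0,scc[1]=1,scc[2]=?,scc[3]=?,scc[4]=?,scc[5]=0,scc[6]=?)
step 4: low=(low[0]=0,low[1]=2,low[2]=3,low[3]=?,low[4]=?,low[5]=0,low[6]=?); scc=(scc[0]=0,scc[1]=1,scc[2]=2,scc[3]=?,scc[4]=?,scc[5]=0,scc[6]=?)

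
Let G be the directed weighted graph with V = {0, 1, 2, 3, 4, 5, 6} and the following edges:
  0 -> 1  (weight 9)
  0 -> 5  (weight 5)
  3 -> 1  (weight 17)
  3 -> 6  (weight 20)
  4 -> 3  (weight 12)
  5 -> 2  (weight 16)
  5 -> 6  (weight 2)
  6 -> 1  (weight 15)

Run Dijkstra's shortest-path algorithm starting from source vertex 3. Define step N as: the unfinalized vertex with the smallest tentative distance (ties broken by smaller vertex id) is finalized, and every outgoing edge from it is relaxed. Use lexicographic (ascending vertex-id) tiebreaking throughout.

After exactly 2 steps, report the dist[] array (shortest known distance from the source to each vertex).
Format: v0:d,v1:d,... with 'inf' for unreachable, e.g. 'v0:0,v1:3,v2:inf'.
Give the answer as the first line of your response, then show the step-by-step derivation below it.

v0:inf,v1:17,v2:inf,v3:0,v4:inf,v5:inf,v6:20

step 1: dist = v0:inf,v1:17,v2:inf,v3:0,v4:inf,v5:inf,v6:20
step 2: dist = v0:inf,v1:17,v2:inf,v3:0,v4:inf,v5:inf,v6:20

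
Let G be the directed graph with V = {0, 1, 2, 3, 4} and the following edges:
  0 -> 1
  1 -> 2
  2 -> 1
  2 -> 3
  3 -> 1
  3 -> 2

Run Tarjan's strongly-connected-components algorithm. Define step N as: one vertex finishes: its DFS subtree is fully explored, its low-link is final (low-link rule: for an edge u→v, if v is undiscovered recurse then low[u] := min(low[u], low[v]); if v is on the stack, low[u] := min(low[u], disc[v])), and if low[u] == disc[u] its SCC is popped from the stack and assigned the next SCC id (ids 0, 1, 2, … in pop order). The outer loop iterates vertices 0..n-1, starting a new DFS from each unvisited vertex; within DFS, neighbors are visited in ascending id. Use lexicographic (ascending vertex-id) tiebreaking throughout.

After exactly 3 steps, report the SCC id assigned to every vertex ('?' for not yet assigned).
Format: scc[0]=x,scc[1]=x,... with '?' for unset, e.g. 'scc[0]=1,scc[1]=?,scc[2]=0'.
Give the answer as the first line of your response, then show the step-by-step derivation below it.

scc[0]=?,scc[1]=0,scc[2]=0,scc[3]=0,scc[4]=?

step 1: low=(low[0]=0,low[1]=1,low[2]=1,low[3]=1,low[4]=?); scc=(scc[0]=?,scc[1]=?,scc[2]=?,scc[3]=?,scc[4]=?)
step 2: low=(low[0]=0,low[1]=1,low[2]=1,low[3]=1,low[4]=?); scc=(scc[0]=?,scc[1]=?,scc[2]=?,scc[3]=?,scc[4]=?)
step 3: low=(low[0]=0,low[1]=1,low[2]=1,low[3]=1,low[4]=?); scc=(scc[0]=?,scc[1]=0,scc[2]=0,scc[3]=0,scc[4]=?)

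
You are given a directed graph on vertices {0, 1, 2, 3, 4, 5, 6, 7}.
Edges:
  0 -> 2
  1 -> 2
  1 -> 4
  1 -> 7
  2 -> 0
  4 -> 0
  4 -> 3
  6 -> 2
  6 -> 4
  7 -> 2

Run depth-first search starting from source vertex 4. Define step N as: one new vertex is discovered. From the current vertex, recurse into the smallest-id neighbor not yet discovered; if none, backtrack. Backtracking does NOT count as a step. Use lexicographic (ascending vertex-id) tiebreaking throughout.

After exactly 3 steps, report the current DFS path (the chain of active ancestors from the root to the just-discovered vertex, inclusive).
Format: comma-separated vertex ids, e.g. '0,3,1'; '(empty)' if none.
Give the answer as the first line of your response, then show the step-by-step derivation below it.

4,0,2

step 1: discover 4; path=4; order=4
step 2: discover 0; path=4>0; order=4,0
step 3: discover 2; path=4>0>2; order=4,0,2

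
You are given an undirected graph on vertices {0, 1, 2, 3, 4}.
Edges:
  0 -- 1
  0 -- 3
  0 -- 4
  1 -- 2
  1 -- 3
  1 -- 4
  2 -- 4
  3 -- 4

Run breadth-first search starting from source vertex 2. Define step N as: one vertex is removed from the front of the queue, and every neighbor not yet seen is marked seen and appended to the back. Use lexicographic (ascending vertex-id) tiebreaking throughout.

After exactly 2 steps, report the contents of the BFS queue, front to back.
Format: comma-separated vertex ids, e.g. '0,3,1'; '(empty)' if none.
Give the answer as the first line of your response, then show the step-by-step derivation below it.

4,0,3

step 1: dequeue 2; queue=[1,4]; order=2
step 2: dequeue 1; queue=[4,0,3]; order=2,1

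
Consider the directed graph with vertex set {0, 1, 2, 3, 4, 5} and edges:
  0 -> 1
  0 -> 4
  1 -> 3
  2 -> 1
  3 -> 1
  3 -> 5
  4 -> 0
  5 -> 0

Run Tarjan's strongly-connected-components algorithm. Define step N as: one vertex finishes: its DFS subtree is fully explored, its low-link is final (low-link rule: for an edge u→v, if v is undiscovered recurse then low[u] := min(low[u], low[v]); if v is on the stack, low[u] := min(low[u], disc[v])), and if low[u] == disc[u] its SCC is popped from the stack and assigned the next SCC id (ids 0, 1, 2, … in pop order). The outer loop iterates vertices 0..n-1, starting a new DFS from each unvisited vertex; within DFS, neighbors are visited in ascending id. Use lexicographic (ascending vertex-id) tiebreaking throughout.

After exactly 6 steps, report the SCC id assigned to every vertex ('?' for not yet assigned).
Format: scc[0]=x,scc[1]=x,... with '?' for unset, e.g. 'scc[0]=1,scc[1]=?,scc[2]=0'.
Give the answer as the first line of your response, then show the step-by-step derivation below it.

scc[0]=0,scc[1]=0,scc[2]=1,scc[3]=0,scc[4]=0,scc[5]=0

step 1: low=(low[0]=0,low[1]=1,low[2]=?,low[3]=1,low[4]=?,low[5]=0); scc=(scc[0]=?,scc[1]=?,scc[2]=?,scc[3]=?,scc[4]=?,scc[5]=?)
step 2: low=(low[0]=0,low[1]=1,low[2]=?,low[3]=0,low[4]=?,low[5]=0); scc=(scc[0]=?,scc[1]=?,scc[2]=?,scc[3]=?,scc[4]=?,scc[5]=?)
step 3: low=(low[0]=0,low[1]=0,low[2]=?,low[3]=0,low[4]=?,low[5]=0); scc=(scc[0]=?,scc[1]=?,scc[2]=?,scc[3]=?,scc[4]=?,scc[5]=?)
step 4: low=(low[0]=0,low[1]=0,low[2]=?,low[3]=0,low[4]=0,low[5]=0); scc=(scc[0]=?,scc[1]=?,scc[2]=?,scc[3]=?,scc[4]=?,scc[5]=?)
step 5: low=(low[0]=0,low[1]=0,low[2]=?,low[3]=0,low[4]=0,low[5]=0); scc=(scc[0]=0,scc[1]=0,scc[2]=?,scc[3]=0,scc[4]=0,scc[5]=0)
step 6: low=(low[0]=0,low[1]=0,low[2]=5,low[3]=0,low[4]=0,low[5]=0); scc=(scc[0]=0,scc[1]=0,scc[2]=1,scc[3]=0,scc[4]=0,scc[5]=0)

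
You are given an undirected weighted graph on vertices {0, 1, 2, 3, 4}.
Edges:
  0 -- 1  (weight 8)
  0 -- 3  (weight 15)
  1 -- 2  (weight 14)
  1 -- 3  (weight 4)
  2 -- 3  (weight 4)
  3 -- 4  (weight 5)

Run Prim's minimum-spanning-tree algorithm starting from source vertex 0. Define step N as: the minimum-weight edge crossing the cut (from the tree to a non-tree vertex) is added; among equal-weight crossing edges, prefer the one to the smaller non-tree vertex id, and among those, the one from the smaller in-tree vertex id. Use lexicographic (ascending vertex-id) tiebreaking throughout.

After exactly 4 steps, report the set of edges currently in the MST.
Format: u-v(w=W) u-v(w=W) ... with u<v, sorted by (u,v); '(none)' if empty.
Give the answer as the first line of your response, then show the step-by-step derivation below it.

0-1(w=8) 1-3(w=4) 2-3(w=4) 3-4(w=5)

step 1: add edge 0-1 (w=8); MST = {0-1(w=8)}
step 2: add edge 1-3 (w=4); MST = {0-1(w=8) 1-3(w=4)}
step 3: add edge 2-3 (w=4); MST = {0-1(w=8) 1-3(w=4) 2-3(w=4)}
step 4: add edge 3-4 (w=5); MST = {0-1(w=8) 1-3(w=4) 2-3(w=4) 3-4(w=5)}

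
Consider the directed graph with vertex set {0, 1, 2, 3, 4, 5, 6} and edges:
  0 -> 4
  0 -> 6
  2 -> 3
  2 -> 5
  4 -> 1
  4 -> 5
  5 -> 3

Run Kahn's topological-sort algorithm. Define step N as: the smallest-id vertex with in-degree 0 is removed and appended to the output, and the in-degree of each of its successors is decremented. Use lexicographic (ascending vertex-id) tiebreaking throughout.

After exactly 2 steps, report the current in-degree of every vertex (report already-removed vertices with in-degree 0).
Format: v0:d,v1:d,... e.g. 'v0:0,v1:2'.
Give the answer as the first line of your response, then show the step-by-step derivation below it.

v0:0,v1:1,v2:0,v3:1,v4:0,v5:1,v6:0

step 1: output 0; order=[0]; indeg=(0,1,0,2,0,2,0)
step 2: output 2; order=[0,2]; indeg=(0,1,0,1,0,1,0)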